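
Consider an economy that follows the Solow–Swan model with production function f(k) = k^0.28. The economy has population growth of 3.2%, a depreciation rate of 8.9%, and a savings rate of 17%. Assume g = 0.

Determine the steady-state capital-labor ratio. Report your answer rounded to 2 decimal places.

In steady state, investment equals break-even investment: s·k^α = (n + δ)·k.
Dividing both sides by k: k^(1−α) = s / (n + δ).
k^0.72 = 0.17 / (0.032 + 0.089) = 0.17 / 0.121 = 1.4050
k* = 1.4050^(1/0.72) ≈ 1.6036

k* = 1.60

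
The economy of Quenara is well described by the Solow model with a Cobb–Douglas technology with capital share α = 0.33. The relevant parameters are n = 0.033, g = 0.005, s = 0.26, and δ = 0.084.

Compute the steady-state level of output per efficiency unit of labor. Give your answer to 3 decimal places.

y* = 1.452

Steady state requires s·f(k) = (n + g + δ)·k, i.e. s·k^α = (n + g + δ)·k.
Rearranging, k^(1−α) = s / (n + g + δ).
k^0.67 = 0.26 / (0.033 + 0.005 + 0.084) = 0.26 / 0.122 = 2.1311
k* = 2.1311^(1/0.67) ≈ 3.0935
y* = (k*)^α = 3.0935^0.33 ≈ 1.4516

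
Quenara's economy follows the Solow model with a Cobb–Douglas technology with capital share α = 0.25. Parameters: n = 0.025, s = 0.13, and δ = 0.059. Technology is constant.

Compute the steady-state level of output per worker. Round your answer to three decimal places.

In steady state, investment equals break-even investment: s·k^α = (n + δ)·k.
Dividing both sides by k: k^(1−α) = s / (n + δ).
k^0.75 = 0.13 / (0.025 + 0.059) = 0.13 / 0.084 = 1.5476
k* = 1.5476^(1/0.75) ≈ 1.7901
y* = (k*)^α = 1.7901^0.25 ≈ 1.1567

y* = 1.157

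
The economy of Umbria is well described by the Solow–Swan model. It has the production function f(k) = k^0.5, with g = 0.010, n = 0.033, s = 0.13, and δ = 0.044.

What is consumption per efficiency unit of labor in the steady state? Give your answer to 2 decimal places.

In steady state, investment equals break-even investment: s·k^α = (n + g + δ)·k.
Rearranging, k^(1−α) = s / (n + g + δ).
k^0.5 = 0.13 / (0.033 + 0.010 + 0.044) = 0.13 / 0.087 = 1.4943
k* = 1.4943^(1/0.5) ≈ 2.2329
y* = (k*)^α = 2.2329^0.5 ≈ 1.4943
c* = (1 − s)·y* = (1 − 0.13) × 1.4943 ≈ 1.3000

c* = 1.30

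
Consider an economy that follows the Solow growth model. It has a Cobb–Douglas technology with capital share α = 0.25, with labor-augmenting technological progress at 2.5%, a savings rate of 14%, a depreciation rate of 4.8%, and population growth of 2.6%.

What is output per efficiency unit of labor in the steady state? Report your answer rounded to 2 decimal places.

y* = 1.12

At the steady state, Δk = 0, so s·k^α = (n + g + δ)·k.
Dividing both sides by k: k^(1−α) = s / (n + g + δ).
k^0.75 = 0.14 / (0.026 + 0.025 + 0.048) = 0.14 / 0.099 = 1.4141
k* = 1.4141^(1/0.75) ≈ 1.5872
y* = (k*)^α = 1.5872^0.25 ≈ 1.1224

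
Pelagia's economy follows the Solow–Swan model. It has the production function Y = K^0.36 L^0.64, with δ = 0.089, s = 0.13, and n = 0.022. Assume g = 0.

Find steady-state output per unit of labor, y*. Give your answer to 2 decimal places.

y* ≈ 1.09

Steady state requires s·f(k) = (n + δ)·k, i.e. s·k^α = (n + δ)·k.
Dividing both sides by k: k^(1−α) = s / (n + δ).
k^0.64 = 0.13 / (0.022 + 0.089) = 0.13 / 0.111 = 1.1712
k* = 1.1712^(1/0.64) ≈ 1.2801
y* = (k*)^α = 1.2801^0.36 ≈ 1.0930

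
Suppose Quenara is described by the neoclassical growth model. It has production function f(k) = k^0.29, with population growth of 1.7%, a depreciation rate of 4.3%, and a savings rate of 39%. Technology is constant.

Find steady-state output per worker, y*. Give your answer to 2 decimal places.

y* ≈ 2.15

In steady state, investment equals break-even investment: s·k^α = (n + δ)·k.
Rearranging, k^(1−α) = s / (n + δ).
k^0.71 = 0.39 / (0.017 + 0.043) = 0.39 / 0.060 = 6.5000
k* = 6.5000^(1/0.71) ≈ 13.9620
y* = (k*)^α = 13.9620^0.29 ≈ 2.1480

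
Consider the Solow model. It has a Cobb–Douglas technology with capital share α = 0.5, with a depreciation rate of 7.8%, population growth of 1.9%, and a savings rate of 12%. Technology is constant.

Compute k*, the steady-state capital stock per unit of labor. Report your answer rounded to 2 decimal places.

k* ≈ 1.53

In steady state, investment equals break-even investment: s·k^α = (n + δ)·k.
Rearranging, k^(1−α) = s / (n + δ).
k^0.5 = 0.12 / (0.019 + 0.078) = 0.12 / 0.097 = 1.2371
k* = 1.2371^(1/0.5) ≈ 1.5304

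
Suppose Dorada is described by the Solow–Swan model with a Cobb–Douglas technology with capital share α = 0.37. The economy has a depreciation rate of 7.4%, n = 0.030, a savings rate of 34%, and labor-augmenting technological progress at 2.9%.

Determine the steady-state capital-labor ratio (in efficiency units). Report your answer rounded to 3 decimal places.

At the steady state, Δk = 0, so s·k^α = (n + g + δ)·k.
Dividing both sides by k: k^(1−α) = s / (n + g + δ).
k^0.63 = 0.34 / (0.030 + 0.029 + 0.074) = 0.34 / 0.133 = 2.5564
k* = 2.5564^(1/0.63) ≈ 4.4364

k* ≈ 4.436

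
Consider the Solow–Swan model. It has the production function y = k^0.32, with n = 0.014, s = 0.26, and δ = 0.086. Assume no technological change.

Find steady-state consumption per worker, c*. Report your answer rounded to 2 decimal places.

Steady state requires s·f(k) = (n + δ)·k, i.e. s·k^α = (n + δ)·k.
Dividing both sides by k: k^(1−α) = s / (n + δ).
k^0.68 = 0.26 / (0.014 + 0.086) = 0.26 / 0.100 = 2.6000
k* = 2.6000^(1/0.68) ≈ 4.0762
y* = (k*)^α = 4.0762^0.32 ≈ 1.5678
c* = (1 − s)·y* = (1 − 0.26) × 1.5678 ≈ 1.1602

c* ≈ 1.16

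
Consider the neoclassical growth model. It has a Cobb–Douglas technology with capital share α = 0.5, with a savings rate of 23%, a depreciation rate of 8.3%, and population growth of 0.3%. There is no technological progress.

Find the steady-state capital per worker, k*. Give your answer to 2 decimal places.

k* ≈ 7.15

At the steady state, Δk = 0, so s·k^α = (n + δ)·k.
Dividing both sides by k: k^(1−α) = s / (n + δ).
k^0.5 = 0.23 / (0.003 + 0.083) = 0.23 / 0.086 = 2.6744
k* = 2.6744^(1/0.5) ≈ 7.1524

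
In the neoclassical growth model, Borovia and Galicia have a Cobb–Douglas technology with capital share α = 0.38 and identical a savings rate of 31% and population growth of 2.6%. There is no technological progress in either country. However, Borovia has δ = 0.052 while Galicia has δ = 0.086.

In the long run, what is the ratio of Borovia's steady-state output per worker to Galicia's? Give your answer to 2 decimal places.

Steady-state y* = [s/(n + δ)]^(α/(1−α)), so the ratio is [ (s_B/(n + δ)_B) / (s_G/(n + δ)_G) ]^0.6129.
s_B/(n + δ)_B = 0.31/0.078 = 3.9744; s_G/(n + δ)_G = 0.31/0.112 = 2.7679.
Ratio = (3.9744/2.7679)^0.6129 = 1.4359^0.6129 ≈ 1.2482

ratio ≈ 1.25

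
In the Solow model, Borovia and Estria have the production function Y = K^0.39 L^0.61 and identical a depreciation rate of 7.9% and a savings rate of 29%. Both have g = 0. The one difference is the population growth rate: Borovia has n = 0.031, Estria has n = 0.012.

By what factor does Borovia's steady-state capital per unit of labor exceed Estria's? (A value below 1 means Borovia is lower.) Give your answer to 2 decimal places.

ratio ≈ 0.73

Steady-state k* = [s/(n + δ)]^(1/(1−α)), so the ratio is [ (s_B/(n + δ)_B) / (s_E/(n + δ)_E) ]^1.6393.
s_B/(n + δ)_B = 0.29/0.110 = 2.6364; s_E/(n + δ)_E = 0.29/0.091 = 3.1868.
Ratio = (2.6364/3.1868)^1.6393 = 0.8273^1.6393 ≈ 0.7329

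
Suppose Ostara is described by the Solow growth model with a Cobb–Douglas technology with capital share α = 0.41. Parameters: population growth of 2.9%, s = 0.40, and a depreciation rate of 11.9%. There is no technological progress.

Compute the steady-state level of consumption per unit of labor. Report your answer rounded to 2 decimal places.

c* ≈ 1.20

At the steady state, Δk = 0, so s·k^α = (n + δ)·k.
Dividing both sides by k: k^(1−α) = s / (n + δ).
k^0.59 = 0.40 / (0.029 + 0.119) = 0.40 / 0.148 = 2.7027
k* = 2.7027^(1/0.59) ≈ 5.3934
y* = (k*)^α = 5.3934^0.41 ≈ 1.9956
c* = (1 − s)·y* = (1 − 0.40) × 1.9956 ≈ 1.1974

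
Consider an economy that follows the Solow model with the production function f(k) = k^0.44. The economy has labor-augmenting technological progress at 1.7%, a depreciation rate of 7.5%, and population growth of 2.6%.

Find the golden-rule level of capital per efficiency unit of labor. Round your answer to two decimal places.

The golden rule sets f'(k) = n + g + δ, i.e. α·k^(α−1) = n + g + δ.
So k^(1−α) = α / (n + g + δ) = 0.44 / 0.118 = 3.7288.
k_gold = 3.7288^(1/0.56) ≈ 10.4872

k_gold ≈ 10.49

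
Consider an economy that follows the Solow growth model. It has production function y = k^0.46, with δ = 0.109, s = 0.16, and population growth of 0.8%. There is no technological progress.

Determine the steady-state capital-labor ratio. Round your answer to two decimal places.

Steady state requires s·f(k) = (n + δ)·k, i.e. s·k^α = (n + δ)·k.
Rearranging, k^(1−α) = s / (n + δ).
k^0.54 = 0.16 / (0.008 + 0.109) = 0.16 / 0.117 = 1.3675
k* = 1.3675^(1/0.54) ≈ 1.7853

k* ≈ 1.79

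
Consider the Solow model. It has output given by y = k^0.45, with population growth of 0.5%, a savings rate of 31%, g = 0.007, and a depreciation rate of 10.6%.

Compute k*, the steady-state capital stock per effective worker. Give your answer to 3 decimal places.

k* ≈ 5.790

At the steady state, Δk = 0, so s·k^α = (n + g + δ)·k.
Dividing both sides by k: k^(1−α) = s / (n + g + δ).
k^0.55 = 0.31 / (0.005 + 0.007 + 0.106) = 0.31 / 0.118 = 2.6271
k* = 2.6271^(1/0.55) ≈ 5.7901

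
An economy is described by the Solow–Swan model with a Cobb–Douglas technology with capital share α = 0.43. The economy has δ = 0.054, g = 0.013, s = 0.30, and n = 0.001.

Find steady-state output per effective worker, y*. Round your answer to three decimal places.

y* ≈ 3.064

In steady state, investment equals break-even investment: s·k^α = (n + g + δ)·k.
Dividing both sides by k: k^(1−α) = s / (n + g + δ).
k^0.57 = 0.30 / (0.001 + 0.013 + 0.054) = 0.30 / 0.068 = 4.4118
k* = 4.4118^(1/0.57) ≈ 13.5178
y* = (k*)^α = 13.5178^0.43 ≈ 3.0640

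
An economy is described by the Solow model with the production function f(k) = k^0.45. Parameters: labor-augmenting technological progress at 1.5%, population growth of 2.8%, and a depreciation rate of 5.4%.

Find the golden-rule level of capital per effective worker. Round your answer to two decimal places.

The golden rule sets f'(k) = n + g + δ, i.e. α·k^(α−1) = n + g + δ.
So k^(1−α) = α / (n + g + δ) = 0.45 / 0.097 = 4.6392.
k_gold = 4.6392^(1/0.55) ≈ 16.2823

k_gold ≈ 16.28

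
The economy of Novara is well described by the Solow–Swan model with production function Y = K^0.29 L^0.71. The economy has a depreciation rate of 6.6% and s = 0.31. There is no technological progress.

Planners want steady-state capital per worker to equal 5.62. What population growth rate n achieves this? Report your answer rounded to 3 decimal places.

n ≈ 0.025

Steady state requires s·f(k) = (n + δ)·k, i.e. s·k^α = (n + δ)·k.
So s / (n + δ) = (k*)^(1−α) = 5.62^0.71 = 3.4065.
Therefore n + δ = s / 3.4065 = 0.31 / 3.4065 = 0.0910, so n = 0.0910 − 0.066 = 0.0250.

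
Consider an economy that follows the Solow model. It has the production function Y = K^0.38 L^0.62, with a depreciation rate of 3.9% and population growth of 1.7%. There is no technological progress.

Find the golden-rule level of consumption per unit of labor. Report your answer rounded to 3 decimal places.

At the golden rule, f'(k) = n + δ, so α·k^(α−1) = n + δ and k_gold = (α/(n + δ))^(1/(1−α)).
k_gold = (0.38/0.056)^(1/0.62) = 6.7857^1.6129 ≈ 21.9421
c_gold = f(k_gold) − (n + δ)·k_gold = 3.2336 − 0.056×21.9421 ≈ 2.0048

c_gold ≈ 2.005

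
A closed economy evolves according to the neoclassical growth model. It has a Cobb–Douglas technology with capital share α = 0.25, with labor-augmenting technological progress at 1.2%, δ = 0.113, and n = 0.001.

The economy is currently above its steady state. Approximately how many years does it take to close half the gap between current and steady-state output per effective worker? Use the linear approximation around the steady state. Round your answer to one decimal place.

Near the steady state the convergence rate is λ = (1 − α)(n + g + δ).
λ = (1 − 0.25) × 0.126 = 0.75 × 0.126 = 0.0945
Half-life = ln 2 / λ = 0.6931 / 0.0945 ≈ 7.33 years

about 7.3 years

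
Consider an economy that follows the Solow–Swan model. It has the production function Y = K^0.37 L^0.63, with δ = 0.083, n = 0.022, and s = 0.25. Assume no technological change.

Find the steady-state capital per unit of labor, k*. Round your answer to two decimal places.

At the steady state, Δk = 0, so s·k^α = (n + δ)·k.
Rearranging, k^(1−α) = s / (n + δ).
k^0.63 = 0.25 / (0.022 + 0.083) = 0.25 / 0.105 = 2.3810
k* = 2.3810^(1/0.63) ≈ 3.9631

k* ≈ 3.96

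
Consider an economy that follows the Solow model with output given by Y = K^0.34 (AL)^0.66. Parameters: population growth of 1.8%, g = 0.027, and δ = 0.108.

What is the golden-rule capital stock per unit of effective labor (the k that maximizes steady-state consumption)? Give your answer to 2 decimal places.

The golden rule sets f'(k) = n + g + δ, i.e. α·k^(α−1) = n + g + δ.
So k^(1−α) = α / (n + g + δ) = 0.34 / 0.153 = 2.2222.
k_gold = 2.2222^(1/0.66) ≈ 3.3530

k_gold ≈ 3.35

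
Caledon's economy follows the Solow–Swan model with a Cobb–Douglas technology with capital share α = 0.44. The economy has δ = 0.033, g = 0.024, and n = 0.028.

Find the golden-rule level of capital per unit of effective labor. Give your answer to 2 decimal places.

k_gold ≈ 18.84

The golden rule sets f'(k) = n + g + δ, i.e. α·k^(α−1) = n + g + δ.
So k^(1−α) = α / (n + g + δ) = 0.44 / 0.085 = 5.1765.
k_gold = 5.1765^(1/0.56) ≈ 18.8393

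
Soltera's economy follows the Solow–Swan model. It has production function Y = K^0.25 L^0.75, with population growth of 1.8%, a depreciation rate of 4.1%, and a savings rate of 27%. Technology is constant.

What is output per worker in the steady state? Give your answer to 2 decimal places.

In steady state, investment equals break-even investment: s·k^α = (n + δ)·k.
Dividing both sides by k: k^(1−α) = s / (n + δ).
k^0.75 = 0.27 / (0.018 + 0.041) = 0.27 / 0.059 = 4.5763
k* = 4.5763^(1/0.75) ≈ 7.5978
y* = (k*)^α = 7.5978^0.25 ≈ 1.6602

y* = 1.66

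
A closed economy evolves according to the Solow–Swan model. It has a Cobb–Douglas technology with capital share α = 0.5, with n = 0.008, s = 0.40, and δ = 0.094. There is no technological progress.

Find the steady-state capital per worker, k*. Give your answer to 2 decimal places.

At the steady state, Δk = 0, so s·k^α = (n + δ)·k.
Dividing both sides by k: k^(1−α) = s / (n + δ).
k^0.5 = 0.40 / (0.008 + 0.094) = 0.40 / 0.102 = 3.9216
k* = 3.9216^(1/0.5) ≈ 15.3789

k* = 15.38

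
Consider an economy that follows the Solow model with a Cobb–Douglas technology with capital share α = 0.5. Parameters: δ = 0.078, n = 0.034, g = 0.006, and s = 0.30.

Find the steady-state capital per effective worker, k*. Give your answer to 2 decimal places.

At the steady state, Δk = 0, so s·k^α = (n + g + δ)·k.
Dividing both sides by k: k^(1−α) = s / (n + g + δ).
k^0.5 = 0.30 / (0.034 + 0.006 + 0.078) = 0.30 / 0.118 = 2.5424
k* = 2.5424^(1/0.5) ≈ 6.4638

k* = 6.46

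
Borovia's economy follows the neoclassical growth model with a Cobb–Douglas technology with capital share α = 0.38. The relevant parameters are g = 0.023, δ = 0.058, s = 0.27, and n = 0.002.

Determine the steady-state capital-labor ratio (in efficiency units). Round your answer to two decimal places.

In steady state, investment equals break-even investment: s·k^α = (n + g + δ)·k.
Dividing both sides by k: k^(1−α) = s / (n + g + δ).
k^0.62 = 0.27 / (0.002 + 0.023 + 0.058) = 0.27 / 0.083 = 3.2530
k* = 3.2530^(1/0.62) ≈ 6.7029

k* = 6.70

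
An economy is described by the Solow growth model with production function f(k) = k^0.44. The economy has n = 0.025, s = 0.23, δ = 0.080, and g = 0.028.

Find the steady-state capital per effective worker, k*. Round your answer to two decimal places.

k* = 2.66

In steady state, investment equals break-even investment: s·k^α = (n + g + δ)·k.
Rearranging, k^(1−α) = s / (n + g + δ).
k^0.56 = 0.23 / (0.025 + 0.028 + 0.080) = 0.23 / 0.133 = 1.7293
k* = 1.7293^(1/0.56) ≈ 2.6593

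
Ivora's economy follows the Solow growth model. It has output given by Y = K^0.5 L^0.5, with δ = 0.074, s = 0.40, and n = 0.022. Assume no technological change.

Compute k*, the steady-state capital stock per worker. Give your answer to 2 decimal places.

Steady state requires s·f(k) = (n + δ)·k, i.e. s·k^α = (n + δ)·k.
Dividing both sides by k: k^(1−α) = s / (n + δ).
k^0.5 = 0.40 / (0.022 + 0.074) = 0.40 / 0.096 = 4.1667
k* = 4.1667^(1/0.5) ≈ 17.3614

k* = 17.36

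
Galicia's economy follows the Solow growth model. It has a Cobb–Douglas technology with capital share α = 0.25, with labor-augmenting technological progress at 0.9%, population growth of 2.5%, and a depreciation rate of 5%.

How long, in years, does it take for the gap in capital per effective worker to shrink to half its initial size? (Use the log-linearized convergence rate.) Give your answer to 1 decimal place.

t_½ ≈ 11.0 years

Near the steady state the convergence rate is λ = (1 − α)(n + g + δ).
λ = (1 − 0.25) × 0.084 = 0.75 × 0.084 = 0.0630
Half-life = ln 2 / λ = 0.6931 / 0.0630 ≈ 11.00 years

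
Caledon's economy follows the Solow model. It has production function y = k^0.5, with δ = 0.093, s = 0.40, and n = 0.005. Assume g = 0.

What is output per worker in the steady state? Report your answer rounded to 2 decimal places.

y* ≈ 4.08

At the steady state, Δk = 0, so s·k^α = (n + δ)·k.
Rearranging, k^(1−α) = s / (n + δ).
k^0.5 = 0.40 / (0.005 + 0.093) = 0.40 / 0.098 = 4.0816
k* = 4.0816^(1/0.5) ≈ 16.6595
y* = (k*)^α = 16.6595^0.5 ≈ 4.0816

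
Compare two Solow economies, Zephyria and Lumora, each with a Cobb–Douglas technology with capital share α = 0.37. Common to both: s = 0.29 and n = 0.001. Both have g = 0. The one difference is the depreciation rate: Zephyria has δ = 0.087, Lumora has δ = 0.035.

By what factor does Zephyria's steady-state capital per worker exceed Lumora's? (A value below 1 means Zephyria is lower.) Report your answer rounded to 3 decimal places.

Steady-state k* = [s/(n + δ)]^(1/(1−α)), so the ratio is [ (s_Z/(n + δ)_Z) / (s_L/(n + δ)_L) ]^1.5873.
s_Z/(n + δ)_Z = 0.29/0.088 = 3.2955; s_L/(n + δ)_L = 0.29/0.036 = 8.0556.
Ratio = (3.2955/8.0556)^1.5873 = 0.4091^1.5873 ≈ 0.2420

ratio ≈ 0.242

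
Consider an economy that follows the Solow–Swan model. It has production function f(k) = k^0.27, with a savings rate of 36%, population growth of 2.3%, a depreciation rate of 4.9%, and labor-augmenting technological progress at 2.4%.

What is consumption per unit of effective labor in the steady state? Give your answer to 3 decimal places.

c* = 1.044

Steady state requires s·f(k) = (n + g + δ)·k, i.e. s·k^α = (n + g + δ)·k.
Dividing both sides by k: k^(1−α) = s / (n + g + δ).
k^0.73 = 0.36 / (0.023 + 0.024 + 0.049) = 0.36 / 0.096 = 3.7500
k* = 3.7500^(1/0.73) ≈ 6.1143
y* = (k*)^α = 6.1143^0.27 ≈ 1.6305
c* = (1 − s)·y* = (1 − 0.36) × 1.6305 ≈ 1.0435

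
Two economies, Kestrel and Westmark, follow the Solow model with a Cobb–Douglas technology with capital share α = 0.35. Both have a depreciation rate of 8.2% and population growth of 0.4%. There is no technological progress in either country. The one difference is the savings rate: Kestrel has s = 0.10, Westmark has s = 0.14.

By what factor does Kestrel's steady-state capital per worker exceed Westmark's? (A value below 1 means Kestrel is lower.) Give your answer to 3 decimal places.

Steady-state k* = [s/(n + δ)]^(1/(1−α)), so the ratio is [ (s_K/(n + δ)_K) / (s_W/(n + δ)_W) ]^1.5385.
s_K/(n + δ)_K = 0.10/0.086 = 1.1628; s_W/(n + δ)_W = 0.14/0.086 = 1.6279.
Ratio = (1.1628/1.6279)^1.5385 = 0.7143^1.5385 ≈ 0.5959

ratio ≈ 0.596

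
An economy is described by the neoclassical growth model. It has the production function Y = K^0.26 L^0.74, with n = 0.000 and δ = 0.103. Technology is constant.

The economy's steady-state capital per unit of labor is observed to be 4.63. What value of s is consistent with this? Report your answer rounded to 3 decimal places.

At the steady state, Δk = 0, so s·k^α = (n + δ)·k.
So s / (n + δ) = (k*)^(1−α) = 4.63^0.74 = 3.1084.
Therefore s = 3.1084 × (n + δ) = 3.1084 × 0.103 = 0.3202.

s ≈ 0.320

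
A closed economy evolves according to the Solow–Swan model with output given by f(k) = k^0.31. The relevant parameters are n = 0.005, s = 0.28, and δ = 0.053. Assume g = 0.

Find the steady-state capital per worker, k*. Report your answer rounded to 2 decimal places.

At the steady state, Δk = 0, so s·k^α = (n + δ)·k.
Rearranging, k^(1−α) = s / (n + δ).
k^0.69 = 0.28 / (0.005 + 0.053) = 0.28 / 0.058 = 4.8276
k* = 4.8276^(1/0.69) ≈ 9.7930

k* = 9.79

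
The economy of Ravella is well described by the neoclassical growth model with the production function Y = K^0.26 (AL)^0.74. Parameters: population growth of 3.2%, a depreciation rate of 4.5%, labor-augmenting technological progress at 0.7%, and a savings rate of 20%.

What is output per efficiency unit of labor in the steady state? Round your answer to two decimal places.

y* = 1.36

At the steady state, Δk = 0, so s·k^α = (n + g + δ)·k.
Rearranging, k^(1−α) = s / (n + g + δ).
k^0.74 = 0.20 / (0.032 + 0.007 + 0.045) = 0.20 / 0.084 = 2.3810
k* = 2.3810^(1/0.74) ≈ 3.2295
y* = (k*)^α = 3.2295^0.26 ≈ 1.3564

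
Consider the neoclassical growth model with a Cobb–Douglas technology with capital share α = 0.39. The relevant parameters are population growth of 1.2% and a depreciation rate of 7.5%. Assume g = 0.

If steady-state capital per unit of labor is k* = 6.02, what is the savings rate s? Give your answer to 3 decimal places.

s ≈ 0.260

Steady state requires s·f(k) = (n + δ)·k, i.e. s·k^α = (n + δ)·k.
So s / (n + δ) = (k*)^(1−α) = 6.02^0.61 = 2.9892.
Therefore s = 2.9892 × (n + δ) = 2.9892 × 0.087 = 0.2601.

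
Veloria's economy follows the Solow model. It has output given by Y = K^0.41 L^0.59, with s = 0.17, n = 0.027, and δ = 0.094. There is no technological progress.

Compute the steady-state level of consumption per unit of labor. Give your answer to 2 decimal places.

Steady state requires s·f(k) = (n + δ)·k, i.e. s·k^α = (n + δ)·k.
Rearranging, k^(1−α) = s / (n + δ).
k^0.59 = 0.17 / (0.027 + 0.094) = 0.17 / 0.121 = 1.4050
k* = 1.4050^(1/0.59) ≈ 1.7795
y* = (k*)^α = 1.7795^0.41 ≈ 1.2665
c* = (1 − s)·y* = (1 − 0.17) × 1.2665 ≈ 1.0512

c* = 1.05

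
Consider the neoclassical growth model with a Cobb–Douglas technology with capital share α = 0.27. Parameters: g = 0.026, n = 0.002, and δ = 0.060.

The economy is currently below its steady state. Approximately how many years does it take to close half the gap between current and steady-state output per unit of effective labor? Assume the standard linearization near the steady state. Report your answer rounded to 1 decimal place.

t_½ ≈ 10.8 years

Near the steady state the convergence rate is λ = (1 − α)(n + g + δ).
λ = (1 − 0.27) × 0.088 = 0.73 × 0.088 = 0.06424
Half-life = ln 2 / λ = 0.6931 / 0.06424 ≈ 10.79 years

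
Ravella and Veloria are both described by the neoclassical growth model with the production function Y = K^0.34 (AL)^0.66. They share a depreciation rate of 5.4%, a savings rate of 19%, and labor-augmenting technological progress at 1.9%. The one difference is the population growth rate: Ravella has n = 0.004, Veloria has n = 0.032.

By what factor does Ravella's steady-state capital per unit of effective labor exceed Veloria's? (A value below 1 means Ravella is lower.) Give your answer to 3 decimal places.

Steady-state k* = [s/(n + g + δ)]^(1/(1−α)), so the ratio is [ (s_R/(n + g + δ)_R) / (s_V/(n + g + δ)_V) ]^1.5152.
s_R/(n + g + δ)_R = 0.19/0.077 = 2.4675; s_V/(n + g + δ)_V = 0.19/0.105 = 1.8095.
Ratio = (2.4675/1.8095)^1.5152 = 1.3636^1.5152 ≈ 1.5998

ratio ≈ 1.600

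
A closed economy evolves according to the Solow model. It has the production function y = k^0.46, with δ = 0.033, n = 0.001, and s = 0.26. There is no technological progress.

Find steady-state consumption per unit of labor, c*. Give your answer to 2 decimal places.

In steady state, investment equals break-even investment: s·k^α = (n + δ)·k.
Rearranging, k^(1−α) = s / (n + δ).
k^0.54 = 0.26 / (0.001 + 0.033) = 0.26 / 0.034 = 7.6471
k* = 7.6471^(1/0.54) ≈ 43.2619
y* = (k*)^α = 43.2619^0.46 ≈ 5.6573
c* = (1 − s)·y* = (1 − 0.26) × 5.6573 ≈ 4.1864

c* = 4.19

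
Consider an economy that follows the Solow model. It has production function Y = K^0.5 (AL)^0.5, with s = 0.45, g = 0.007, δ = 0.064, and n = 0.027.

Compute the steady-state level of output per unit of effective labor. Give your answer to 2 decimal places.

y* ≈ 4.59

At the steady state, Δk = 0, so s·k^α = (n + g + δ)·k.
Rearranging, k^(1−α) = s / (n + g + δ).
k^0.5 = 0.45 / (0.027 + 0.007 + 0.064) = 0.45 / 0.098 = 4.5918
k* = 4.5918^(1/0.5) ≈ 21.0846
y* = (k*)^α = 21.0846^0.5 ≈ 4.5918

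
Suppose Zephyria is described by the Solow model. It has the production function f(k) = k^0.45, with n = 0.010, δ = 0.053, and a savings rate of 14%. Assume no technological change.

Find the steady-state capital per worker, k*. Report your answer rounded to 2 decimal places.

k* = 4.27

In steady state, investment equals break-even investment: s·k^α = (n + δ)·k.
Rearranging, k^(1−α) = s / (n + δ).
k^0.55 = 0.14 / (0.010 + 0.053) = 0.14 / 0.063 = 2.2222
k* = 2.2222^(1/0.55) ≈ 4.2709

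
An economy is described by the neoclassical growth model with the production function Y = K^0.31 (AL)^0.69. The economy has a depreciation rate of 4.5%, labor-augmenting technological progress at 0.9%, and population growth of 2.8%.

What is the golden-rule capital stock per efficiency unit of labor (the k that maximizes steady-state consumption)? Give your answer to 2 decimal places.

k_gold ≈ 6.87

The golden rule sets f'(k) = n + g + δ, i.e. α·k^(α−1) = n + g + δ.
So k^(1−α) = α / (n + g + δ) = 0.31 / 0.082 = 3.7805.
k_gold = 3.7805^(1/0.69) ≈ 6.8711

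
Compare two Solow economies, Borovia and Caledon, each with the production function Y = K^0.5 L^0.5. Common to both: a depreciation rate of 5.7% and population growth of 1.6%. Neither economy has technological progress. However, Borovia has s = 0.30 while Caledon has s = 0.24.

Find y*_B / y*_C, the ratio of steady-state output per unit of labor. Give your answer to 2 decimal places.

ratio ≈ 1.25

Steady-state y* = [s/(n + δ)]^(α/(1−α)), so the ratio is [ (s_B/(n + δ)_B) / (s_C/(n + δ)_C) ]^1.
s_B/(n + δ)_B = 0.30/0.073 = 4.1096; s_C/(n + δ)_C = 0.24/0.073 = 3.2877.
Ratio = (4.1096/3.2877)^1 = 1.2500^1 ≈ 1.2500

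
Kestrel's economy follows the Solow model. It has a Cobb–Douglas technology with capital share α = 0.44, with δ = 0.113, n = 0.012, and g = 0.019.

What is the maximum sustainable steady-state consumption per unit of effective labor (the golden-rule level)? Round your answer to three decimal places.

At the golden rule, f'(k) = n + g + δ, so α·k^(α−1) = n + g + δ and k_gold = (α/(n + g + δ))^(1/(1−α)).
k_gold = (0.44/0.144)^(1/0.56) = 3.0556^1.7857 ≈ 7.3491
c_gold = f(k_gold) − (n + g + δ)·k_gold = 2.4052 − 0.144×7.3491 ≈ 1.3469

c_gold ≈ 1.347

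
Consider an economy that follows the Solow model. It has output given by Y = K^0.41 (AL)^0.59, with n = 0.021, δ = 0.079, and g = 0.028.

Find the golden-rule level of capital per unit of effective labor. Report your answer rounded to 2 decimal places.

The golden rule sets f'(k) = n + g + δ, i.e. α·k^(α−1) = n + g + δ.
So k^(1−α) = α / (n + g + δ) = 0.41 / 0.128 = 3.2031.
k_gold = 3.2031^(1/0.59) ≈ 7.1928

k_gold ≈ 7.19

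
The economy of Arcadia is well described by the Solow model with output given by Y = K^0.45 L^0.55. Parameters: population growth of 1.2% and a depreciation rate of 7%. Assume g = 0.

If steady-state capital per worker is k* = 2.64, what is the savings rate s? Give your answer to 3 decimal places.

s ≈ 0.140

In steady state, investment equals break-even investment: s·k^α = (n + δ)·k.
So s / (n + δ) = (k*)^(1−α) = 2.64^0.55 = 1.7056.
Therefore s = 1.7056 × (n + δ) = 1.7056 × 0.082 = 0.1399.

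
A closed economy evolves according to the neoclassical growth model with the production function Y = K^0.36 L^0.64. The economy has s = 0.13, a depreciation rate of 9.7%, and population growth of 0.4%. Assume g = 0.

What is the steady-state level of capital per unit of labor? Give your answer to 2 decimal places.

k* = 1.48

Steady state requires s·f(k) = (n + δ)·k, i.e. s·k^α = (n + δ)·k.
Rearranging, k^(1−α) = s / (n + δ).
k^0.64 = 0.13 / (0.004 + 0.097) = 0.13 / 0.101 = 1.2871
k* = 1.2871^(1/0.64) ≈ 1.4834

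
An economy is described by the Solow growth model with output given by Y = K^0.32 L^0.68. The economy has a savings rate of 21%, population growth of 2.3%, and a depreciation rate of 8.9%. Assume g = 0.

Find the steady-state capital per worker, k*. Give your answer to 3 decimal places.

In steady state, investment equals break-even investment: s·k^α = (n + δ)·k.
Dividing both sides by k: k^(1−α) = s / (n + δ).
k^0.68 = 0.21 / (0.023 + 0.089) = 0.21 / 0.112 = 1.8750
k* = 1.8750^(1/0.68) ≈ 2.5204

k* = 2.520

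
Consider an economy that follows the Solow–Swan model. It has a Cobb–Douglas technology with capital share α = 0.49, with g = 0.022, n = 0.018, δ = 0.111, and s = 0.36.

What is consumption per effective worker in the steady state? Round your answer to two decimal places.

Steady state requires s·f(k) = (n + g + δ)·k, i.e. s·k^α = (n + g + δ)·k.
Rearranging, k^(1−α) = s / (n + g + δ).
k^0.51 = 0.36 / (0.018 + 0.022 + 0.111) = 0.36 / 0.151 = 2.3841
k* = 2.3841^(1/0.51) ≈ 5.4935
y* = (k*)^α = 5.4935^0.49 ≈ 2.3042
c* = (1 − s)·y* = (1 − 0.36) × 2.3042 ≈ 1.4747

c* ≈ 1.47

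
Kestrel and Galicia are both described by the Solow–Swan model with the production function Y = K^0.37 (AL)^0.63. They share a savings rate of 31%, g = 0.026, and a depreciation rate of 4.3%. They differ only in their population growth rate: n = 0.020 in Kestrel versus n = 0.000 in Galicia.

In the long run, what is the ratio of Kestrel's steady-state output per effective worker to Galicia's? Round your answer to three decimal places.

Steady-state y* = [s/(n + g + δ)]^(α/(1−α)), so the ratio is [ (s_K/(n + g + δ)_K) / (s_G/(n + g + δ)_G) ]^0.5873.
s_K/(n + g + δ)_K = 0.31/0.089 = 3.4831; s_G/(n + g + δ)_G = 0.31/0.069 = 4.4928.
Ratio = (3.4831/4.4928)^0.5873 = 0.7753^0.5873 ≈ 0.8612

y*_K / y*_G ≈ 0.861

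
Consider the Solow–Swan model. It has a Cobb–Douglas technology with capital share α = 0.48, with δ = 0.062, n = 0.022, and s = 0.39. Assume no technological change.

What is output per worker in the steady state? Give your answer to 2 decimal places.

Steady state requires s·f(k) = (n + δ)·k, i.e. s·k^α = (n + δ)·k.
Dividing both sides by k: k^(1−α) = s / (n + δ).
k^0.52 = 0.39 / (0.022 + 0.062) = 0.39 / 0.084 = 4.6429
k* = 4.6429^(1/0.52) ≈ 19.1552
y* = (k*)^α = 19.1552^0.48 ≈ 4.1257

y* = 4.13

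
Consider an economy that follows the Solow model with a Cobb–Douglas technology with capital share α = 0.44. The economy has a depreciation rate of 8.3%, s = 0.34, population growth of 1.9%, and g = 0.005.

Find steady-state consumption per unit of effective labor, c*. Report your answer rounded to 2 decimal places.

c* = 1.64

Steady state requires s·f(k) = (n + g + δ)·k, i.e. s·k^α = (n + g + δ)·k.
Rearranging, k^(1−α) = s / (n + g + δ).
k^0.56 = 0.34 / (0.019 + 0.005 + 0.083) = 0.34 / 0.107 = 3.1776
k* = 3.1776^(1/0.56) ≈ 7.8814
y* = (k*)^α = 7.8814^0.44 ≈ 2.4803
c* = (1 − s)·y* = (1 − 0.34) × 2.4803 ≈ 1.6370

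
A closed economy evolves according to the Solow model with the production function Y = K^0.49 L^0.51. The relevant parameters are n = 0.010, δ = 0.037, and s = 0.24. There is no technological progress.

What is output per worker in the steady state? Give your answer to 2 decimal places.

Steady state requires s·f(k) = (n + δ)·k, i.e. s·k^α = (n + δ)·k.
Rearranging, k^(1−α) = s / (n + δ).
k^0.51 = 0.24 / (0.010 + 0.037) = 0.24 / 0.047 = 5.1064
k* = 5.1064^(1/0.51) ≈ 24.4602
y* = (k*)^α = 24.4602^0.49 ≈ 4.7901

y* ≈ 4.79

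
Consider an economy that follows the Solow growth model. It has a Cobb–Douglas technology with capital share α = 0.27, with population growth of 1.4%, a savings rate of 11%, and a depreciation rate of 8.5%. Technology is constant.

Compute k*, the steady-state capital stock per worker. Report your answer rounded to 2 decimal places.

Steady state requires s·f(k) = (n + δ)·k, i.e. s·k^α = (n + δ)·k.
Rearranging, k^(1−α) = s / (n + δ).
k^0.73 = 0.11 / (0.014 + 0.085) = 0.11 / 0.099 = 1.1111
k* = 1.1111^(1/0.73) ≈ 1.1552

k* = 1.16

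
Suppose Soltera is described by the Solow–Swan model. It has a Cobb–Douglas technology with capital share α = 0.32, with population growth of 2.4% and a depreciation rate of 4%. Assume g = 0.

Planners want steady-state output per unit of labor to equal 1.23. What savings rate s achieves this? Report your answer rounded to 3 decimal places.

At the steady state, Δk = 0, so s·k^α = (n + δ)·k.
Since y* = [s/(n + δ)]^(α/(1−α)), we have s/(n + δ) = (y*)^((1−α)/α) = 1.23^2.125 = 1.5526.
Therefore s = 1.5526 × (n + δ) = 1.5526 × 0.064 = 0.0994.

s ≈ 0.099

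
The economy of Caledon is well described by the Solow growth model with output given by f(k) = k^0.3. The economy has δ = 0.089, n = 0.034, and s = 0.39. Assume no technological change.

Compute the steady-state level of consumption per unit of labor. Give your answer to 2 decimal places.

c* = 1.00

In steady state, investment equals break-even investment: s·k^α = (n + δ)·k.
Rearranging, k^(1−α) = s / (n + δ).
k^0.7 = 0.39 / (0.034 + 0.089) = 0.39 / 0.123 = 3.1707
k* = 3.1707^(1/0.7) ≈ 5.1992
y* = (k*)^α = 5.1992^0.3 ≈ 1.6398
c* = (1 − s)·y* = (1 − 0.39) × 1.6398 ≈ 1.0003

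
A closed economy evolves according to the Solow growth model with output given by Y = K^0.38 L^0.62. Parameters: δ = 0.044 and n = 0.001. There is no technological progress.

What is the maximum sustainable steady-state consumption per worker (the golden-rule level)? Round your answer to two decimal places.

c_gold ≈ 2.29

At the golden rule, f'(k) = n + δ, so α·k^(α−1) = n + δ and k_gold = (α/(n + δ))^(1/(1−α)).
k_gold = (0.38/0.045)^(1/0.62) = 8.4444^1.6129 ≈ 31.2222
c_gold = f(k_gold) − (n + δ)·k_gold = 3.6974 − 0.045×31.2222 ≈ 2.2924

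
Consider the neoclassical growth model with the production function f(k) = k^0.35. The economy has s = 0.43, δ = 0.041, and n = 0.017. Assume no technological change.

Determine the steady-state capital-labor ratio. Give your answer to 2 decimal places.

k* ≈ 21.80

In steady state, investment equals break-even investment: s·k^α = (n + δ)·k.
Dividing both sides by k: k^(1−α) = s / (n + δ).
k^0.65 = 0.43 / (0.017 + 0.041) = 0.43 / 0.058 = 7.4138
k* = 7.4138^(1/0.65) ≈ 21.8034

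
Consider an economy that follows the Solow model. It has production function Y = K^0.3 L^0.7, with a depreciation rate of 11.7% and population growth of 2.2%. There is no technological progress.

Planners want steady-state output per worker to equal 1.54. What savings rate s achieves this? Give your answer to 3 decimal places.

s ≈ 0.381

At the steady state, Δk = 0, so s·k^α = (n + δ)·k.
Since y* = [s/(n + δ)]^(α/(1−α)), we have s/(n + δ) = (y*)^((1−α)/α) = 1.54^2.3333 = 2.7387.
Therefore s = 2.7387 × (n + δ) = 2.7387 × 0.139 = 0.3807.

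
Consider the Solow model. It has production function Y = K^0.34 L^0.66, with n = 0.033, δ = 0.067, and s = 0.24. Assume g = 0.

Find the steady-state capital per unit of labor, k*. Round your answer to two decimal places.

In steady state, investment equals break-even investment: s·k^α = (n + δ)·k.
Rearranging, k^(1−α) = s / (n + δ).
k^0.66 = 0.24 / (0.033 + 0.067) = 0.24 / 0.100 = 2.4000
k* = 2.4000^(1/0.66) ≈ 3.7677

k* = 3.77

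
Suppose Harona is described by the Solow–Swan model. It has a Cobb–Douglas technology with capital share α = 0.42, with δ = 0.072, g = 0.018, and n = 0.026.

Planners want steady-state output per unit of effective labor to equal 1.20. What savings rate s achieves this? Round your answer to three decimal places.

s ≈ 0.149

In steady state, investment equals break-even investment: s·k^α = (n + g + δ)·k.
Since y* = [s/(n + g + δ)]^(α/(1−α)), we have s/(n + g + δ) = (y*)^((1−α)/α) = 1.20^1.381 = 1.2863.
Therefore s = 1.2863 × (n + g + δ) = 1.2863 × 0.116 = 0.1492.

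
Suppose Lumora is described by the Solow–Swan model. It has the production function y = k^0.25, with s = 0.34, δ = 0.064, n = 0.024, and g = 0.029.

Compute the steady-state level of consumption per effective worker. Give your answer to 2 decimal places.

c* = 0.94

At the steady state, Δk = 0, so s·k^α = (n + g + δ)·k.
Rearranging, k^(1−α) = s / (n + g + δ).
k^0.75 = 0.34 / (0.024 + 0.029 + 0.064) = 0.34 / 0.117 = 2.9060
k* = 2.9060^(1/0.75) ≈ 4.1469
y* = (k*)^α = 4.1469^0.25 ≈ 1.4270
c* = (1 − s)·y* = (1 − 0.34) × 1.4270 ≈ 0.9418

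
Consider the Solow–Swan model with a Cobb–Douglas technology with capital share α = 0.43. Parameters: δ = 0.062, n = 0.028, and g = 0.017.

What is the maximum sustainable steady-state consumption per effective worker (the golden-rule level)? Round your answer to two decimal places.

At the golden rule, f'(k) = n + g + δ, so α·k^(α−1) = n + g + δ and k_gold = (α/(n + g + δ))^(1/(1−α)).
k_gold = (0.43/0.107)^(1/0.57) = 4.0187^1.7544 ≈ 11.4765
c_gold = f(k_gold) − (n + g + δ)·k_gold = 2.8557 − 0.107×11.4765 ≈ 1.6277

c_gold ≈ 1.63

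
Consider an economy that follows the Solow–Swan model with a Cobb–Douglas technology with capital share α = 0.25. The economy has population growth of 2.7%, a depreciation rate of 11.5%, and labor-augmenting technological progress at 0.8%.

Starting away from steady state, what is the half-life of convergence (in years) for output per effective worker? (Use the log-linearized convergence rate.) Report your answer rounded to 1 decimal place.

Near the steady state the convergence rate is λ = (1 − α)(n + g + δ).
λ = (1 − 0.25) × 0.150 = 0.75 × 0.150 = 0.1125
Half-life = ln 2 / λ = 0.6931 / 0.1125 ≈ 6.16 years

t_½ ≈ 6.2 years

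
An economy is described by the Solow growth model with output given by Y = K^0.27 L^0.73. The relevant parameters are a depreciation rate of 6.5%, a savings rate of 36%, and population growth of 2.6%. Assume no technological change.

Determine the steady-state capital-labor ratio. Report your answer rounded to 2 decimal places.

k* ≈ 6.58

Steady state requires s·f(k) = (n + δ)·k, i.e. s·k^α = (n + δ)·k.
Dividing both sides by k: k^(1−α) = s / (n + δ).
k^0.73 = 0.36 / (0.026 + 0.065) = 0.36 / 0.091 = 3.9560
k* = 3.9560^(1/0.73) ≈ 6.5790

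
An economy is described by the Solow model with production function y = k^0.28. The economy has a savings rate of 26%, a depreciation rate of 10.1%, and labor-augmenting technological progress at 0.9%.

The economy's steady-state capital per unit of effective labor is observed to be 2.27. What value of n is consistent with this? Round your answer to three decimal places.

At the steady state, Δk = 0, so s·k^α = (n + g + δ)·k.
So s / (n + g + δ) = (k*)^(1−α) = 2.27^0.72 = 1.8044.
Therefore n + g + δ = s / 1.8044 = 0.26 / 1.8044 = 0.1441, so n = 0.1441 − 0.110 = 0.0341.

n ≈ 0.034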